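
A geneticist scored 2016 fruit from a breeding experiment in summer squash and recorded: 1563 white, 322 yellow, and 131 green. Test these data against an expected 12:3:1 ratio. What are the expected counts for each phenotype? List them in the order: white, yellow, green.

Total ratio parts = 16. Expected numbers out of 2016:
  white: 2016 × 12/16 = 1512
  yellow: 2016 × 3/16 = 378
  green: 2016 × 1/16 = 126

1512, 378, 126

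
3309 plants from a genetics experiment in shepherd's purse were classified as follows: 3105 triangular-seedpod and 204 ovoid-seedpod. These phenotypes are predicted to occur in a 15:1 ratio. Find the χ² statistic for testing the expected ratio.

Expected counts for N = 3309 under a 15:1 ratio (total parts = 16):
  triangular-seedpod: 3309 × 15/16 = 3102.1875
  ovoid-seedpod: 3309 × 1/16 = 206.8125
χ² = Σ (O − E)² / E
  triangular-seedpod: (3105 − 3102.1875)² / 3102.1875 = 0.0025
  ovoid-seedpod: (204 − 206.8125)² / 206.8125 = 0.0382
χ² = 0.0025 + 0.0382 = 0.0407 ≈ 0.041

0.041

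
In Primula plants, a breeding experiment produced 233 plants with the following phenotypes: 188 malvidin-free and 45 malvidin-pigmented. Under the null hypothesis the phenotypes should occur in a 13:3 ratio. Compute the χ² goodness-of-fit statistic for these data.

The 13:3 ratio has 16 parts, so with N = 233 the expected counts are:
  malvidin-free: 233 × 13/16 = 189.3125
  malvidin-pigmented: 233 × 3/16 = 43.6875
χ² = Σ (O − E)² / E
  malvidin-free: (188 − 189.3125)² / 189.3125 = 0.0091
  malvidin-pigmented: (45 − 43.6875)² / 43.6875 = 0.0394
χ² = 0.0091 + 0.0394 = 0.0485 ≈ 0.049

0.049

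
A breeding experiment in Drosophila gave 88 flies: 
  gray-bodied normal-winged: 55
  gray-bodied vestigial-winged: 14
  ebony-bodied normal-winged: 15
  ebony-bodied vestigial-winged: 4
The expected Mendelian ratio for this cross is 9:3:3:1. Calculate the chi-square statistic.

Under the 9:3:3:1 hypothesis (Σ ratio = 16, N = 88):
  gray-bodied normal-winged: 88 × 9/16 = 49.5
  gray-bodied vestigial-winged: 88 × 3/16 = 16.5
  ebony-bodied normal-winged: 88 × 3/16 = 16.5
  ebony-bodied vestigial-winged: 88 × 1/16 = 5.5
χ² = Σ (O − E)² / E
  gray-bodied normal-winged: (55 − 49.5)² / 49.5 = 0.6111
  gray-bodied vestigial-winged: (14 − 16.5)² / 16.5 = 0.3788
  ebony-bodied normal-winged: (15 − 16.5)² / 16.5 = 0.1364
  ebony-bodied vestigial-winged: (4 − 5.5)² / 5.5 = 0.4091
χ² = 0.6111 + 0.3788 + 0.1364 + 0.4091 = 1.5354 ≈ 1.535

1.535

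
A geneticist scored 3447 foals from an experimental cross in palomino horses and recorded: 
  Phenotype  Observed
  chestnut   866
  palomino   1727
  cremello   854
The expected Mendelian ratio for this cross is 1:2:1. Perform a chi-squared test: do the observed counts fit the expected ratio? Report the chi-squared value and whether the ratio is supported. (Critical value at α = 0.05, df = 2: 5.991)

Expected counts for N = 3447 under a 1:2:1 ratio (total parts = 4):
  chestnut: 3447 × 1/4 = 861.75
  palomino: 3447 × 2/4 = 1723.5
  cremello: 3447 × 1/4 = 861.75
χ² = Σ (O − E)² / E
  chestnut: (866 − 861.75)² / 861.75 = 0.0210
  palomino: (1727 − 1723.5)² / 1723.5 = 0.0071
  cremello: (854 − 861.75)² / 861.75 = 0.0697
χ² = 0.0210 + 0.0071 + 0.0697 = 0.0978 ≈ 0.098
Degrees of freedom = 3 − 1 = 2; critical value at α = 0.05 is 5.991.
Since 0.098 < 5.991, we fail to reject the null hypothesis — the data are consistent with the 1:2:1 ratio.

0.098; consistent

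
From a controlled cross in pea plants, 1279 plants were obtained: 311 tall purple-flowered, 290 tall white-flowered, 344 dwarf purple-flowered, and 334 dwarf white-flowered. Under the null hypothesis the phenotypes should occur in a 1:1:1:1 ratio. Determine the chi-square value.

The 1:1:1:1 ratio has 4 parts, so with N = 1279 the expected counts are:
  tall purple-flowered: 1279 × 1/4 = 319.75
  tall white-flowered: 1279 × 1/4 = 319.75
  dwarf purple-flowered: 1279 × 1/4 = 319.75
  dwarf white-flowered: 1279 × 1/4 = 319.75
χ² = Σ (O − E)² / E
  tall purple-flowered: (311 − 319.75)² / 319.75 = 0.2394
  tall white-flowered: (290 − 319.75)² / 319.75 = 2.7680
  dwarf purple-flowered: (344 − 319.75)² / 319.75 = 1.8391
  dwarf white-flowered: (334 − 319.75)² / 319.75 = 0.6351
χ² = 0.2394 + 2.7680 + 1.8391 + 0.6351 = 5.4816 ≈ 5.482

5.482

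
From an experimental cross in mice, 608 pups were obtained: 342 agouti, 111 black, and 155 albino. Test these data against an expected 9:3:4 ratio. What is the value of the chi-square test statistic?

Total ratio parts = 16. Expected numbers out of 608:
  agouti: 608 × 9/16 = 342
  black: 608 × 3/16 = 114
  albino: 608 × 4/16 = 152
χ² = Σ (O − E)² / E
  agouti: (342 − 342)² / 342 = 0.0000
  black: (111 − 114)² / 114 = 0.0789
  albino: (155 − 152)² / 152 = 0.0592
χ² = 0.0000 + 0.0789 + 0.0592 = 0.1381 ≈ 0.138

0.138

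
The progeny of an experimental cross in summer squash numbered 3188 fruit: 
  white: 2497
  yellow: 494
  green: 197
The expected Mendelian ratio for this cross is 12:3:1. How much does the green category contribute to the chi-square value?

0.025

Under the 12:3:1 hypothesis (Σ ratio = 16, N = 3188):
  white: 3188 × 12/16 = 2391
  yellow: 3188 × 3/16 = 597.75
  green: 3188 × 1/16 = 199.25
Contribution of green: (197 − 199.25)² / 199.25 = 0.0254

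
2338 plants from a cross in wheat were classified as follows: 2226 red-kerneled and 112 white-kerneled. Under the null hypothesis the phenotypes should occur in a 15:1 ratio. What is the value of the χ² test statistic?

The 15:1 ratio has 16 parts, so with N = 2338 the expected counts are:
  red-kerneled: 2338 × 15/16 = 2191.875
  white-kerneled: 2338 × 1/16 = 146.125
χ² = Σ (O − E)² / E
  red-kerneled: (2226 − 2191.875)² / 2191.875 = 0.5313
  white-kerneled: (112 − 146.125)² / 146.125 = 7.9693
χ² = 0.5313 + 7.9693 = 8.5006 ≈ 8.501

8.501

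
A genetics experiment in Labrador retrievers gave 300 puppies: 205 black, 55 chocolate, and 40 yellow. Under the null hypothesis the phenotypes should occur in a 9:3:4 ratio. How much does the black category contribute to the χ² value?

7.787

Under the 9:3:4 hypothesis (Σ ratio = 16, N = 300):
  black: 300 × 9/16 = 168.75
  chocolate: 300 × 3/16 = 56.25
  yellow: 300 × 4/16 = 75
Contribution of black: (205 − 168.75)² / 168.75 = 7.7870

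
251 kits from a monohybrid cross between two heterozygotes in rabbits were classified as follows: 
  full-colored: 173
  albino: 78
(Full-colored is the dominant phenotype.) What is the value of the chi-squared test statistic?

For a monohybrid cross between heterozygotes with complete dominance, the expected phenotypic ratio is 3:1.
Total ratio parts = 4. Expected numbers out of 251:
  full-colored: 251 × 3/4 = 188.25
  albino: 251 × 1/4 = 62.75
χ² = Σ (O − E)² / E
  full-colored: (173 − 188.25)² / 188.25 = 1.2354
  albino: (78 − 62.75)² / 62.75 = 3.7062
χ² = 1.2354 + 3.7062 = 4.9416 ≈ 4.942

4.942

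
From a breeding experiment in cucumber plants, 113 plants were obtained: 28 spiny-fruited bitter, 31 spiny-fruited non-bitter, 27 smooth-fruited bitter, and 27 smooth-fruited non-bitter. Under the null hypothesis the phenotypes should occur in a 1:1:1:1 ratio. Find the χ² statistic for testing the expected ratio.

0.381

Expected counts for N = 113 under a 1:1:1:1 ratio (total parts = 4):
  spiny-fruited bitter: 113 × 1/4 = 28.25
  spiny-fruited non-bitter: 113 × 1/4 = 28.25
  smooth-fruited bitter: 113 × 1/4 = 28.25
  smooth-fruited non-bitter: 113 × 1/4 = 28.25
χ² = Σ (O − E)² / E
  spiny-fruited bitter: (28 − 28.25)² / 28.25 = 0.0022
  spiny-fruited non-bitter: (31 − 28.25)² / 28.25 = 0.2677
  smooth-fruited bitter: (27 − 28.25)² / 28.25 = 0.0553
  smooth-fruited non-bitter: (27 − 28.25)² / 28.25 = 0.0553
χ² = 0.0022 + 0.2677 + 0.0553 + 0.0553 = 0.3805 ≈ 0.381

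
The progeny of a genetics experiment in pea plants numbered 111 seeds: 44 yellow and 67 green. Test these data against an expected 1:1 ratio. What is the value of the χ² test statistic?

4.766

The 1:1 ratio has 2 parts, so with N = 111 the expected counts are:
  yellow: 111 × 1/2 = 55.5
  green: 111 × 1/2 = 55.5
χ² = Σ (O − E)² / E
  yellow: (44 − 55.5)² / 55.5 = 2.3829
  green: (67 − 55.5)² / 55.5 = 2.3829
χ² = 2.3829 + 2.3829 = 4.7658 ≈ 4.766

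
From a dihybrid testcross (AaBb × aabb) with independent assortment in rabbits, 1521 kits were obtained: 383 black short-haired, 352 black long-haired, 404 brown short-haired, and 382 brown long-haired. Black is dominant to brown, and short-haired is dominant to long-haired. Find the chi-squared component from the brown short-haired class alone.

1.483

A dihybrid testcross with independent assortment gives a 1:1:1:1 ratio.
The 1:1:1:1 ratio has 4 parts, so with N = 1521 the expected counts are:
  black short-haired: 1521 × 1/4 = 380.25
  black long-haired: 1521 × 1/4 = 380.25
  brown short-haired: 1521 × 1/4 = 380.25
  brown long-haired: 1521 × 1/4 = 380.25
Contribution of brown short-haired: (404 − 380.25)² / 380.25 = 1.4834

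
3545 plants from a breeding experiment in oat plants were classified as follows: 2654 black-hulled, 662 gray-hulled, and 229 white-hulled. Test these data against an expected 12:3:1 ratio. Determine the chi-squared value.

Under the 12:3:1 hypothesis (Σ ratio = 16, N = 3545):
  black-hulled: 3545 × 12/16 = 2658.75
  gray-hulled: 3545 × 3/16 = 664.6875
  white-hulled: 3545 × 1/16 = 221.5625
χ² = Σ (O − E)² / E
  black-hulled: (2654 − 2658.75)² / 2658.75 = 0.0085
  gray-hulled: (662 − 664.6875)² / 664.6875 = 0.0109
  white-hulled: (229 − 221.5625)² / 221.5625 = 0.2497
χ² = 0.0085 + 0.0109 + 0.2497 = 0.2691 ≈ 0.269

0.269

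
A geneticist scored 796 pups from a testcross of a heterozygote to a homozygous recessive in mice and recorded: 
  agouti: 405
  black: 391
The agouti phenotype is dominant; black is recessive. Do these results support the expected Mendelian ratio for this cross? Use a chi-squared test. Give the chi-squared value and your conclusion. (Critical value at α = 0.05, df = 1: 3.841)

0.246; consistent

A testcross of a heterozygote (Aa × aa) gives a 1:1 phenotypic ratio.
Under the 1:1 hypothesis (Σ ratio = 2, N = 796):
  agouti: 796 × 1/2 = 398
  black: 796 × 1/2 = 398
χ² = Σ (O − E)² / E
  agouti: (405 − 398)² / 398 = 0.1231
  black: (391 − 398)² / 398 = 0.1231
χ² = 0.1231 + 0.1231 = 0.2462 ≈ 0.246
Degrees of freedom = 2 − 1 = 1; critical value at α = 0.05 is 3.841.
Since 0.246 < 3.841, we fail to reject the null hypothesis — the data are consistent with the 1:1 ratio.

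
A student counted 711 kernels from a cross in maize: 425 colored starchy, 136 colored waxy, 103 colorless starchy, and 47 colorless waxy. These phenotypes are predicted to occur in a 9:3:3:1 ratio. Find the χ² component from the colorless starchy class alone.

6.892

The 9:3:3:1 ratio has 16 parts, so with N = 711 the expected counts are:
  colored starchy: 711 × 9/16 = 399.9375
  colored waxy: 711 × 3/16 = 133.3125
  colorless starchy: 711 × 3/16 = 133.3125
  colorless waxy: 711 × 1/16 = 44.4375
Contribution of colorless starchy: (103 − 133.3125)² / 133.3125 = 6.8924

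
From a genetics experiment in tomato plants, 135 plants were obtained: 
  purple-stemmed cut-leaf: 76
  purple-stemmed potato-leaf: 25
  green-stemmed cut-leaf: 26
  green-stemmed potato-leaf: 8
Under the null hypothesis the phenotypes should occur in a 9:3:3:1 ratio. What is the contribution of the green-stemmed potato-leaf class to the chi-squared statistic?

Under the 9:3:3:1 hypothesis (Σ ratio = 16, N = 135):
  purple-stemmed cut-leaf: 135 × 9/16 = 75.9375
  purple-stemmed potato-leaf: 135 × 3/16 = 25.3125
  green-stemmed cut-leaf: 135 × 3/16 = 25.3125
  green-stemmed potato-leaf: 135 × 1/16 = 8.4375
Contribution of green-stemmed potato-leaf: (8 − 8.4375)² / 8.4375 = 0.0227

0.023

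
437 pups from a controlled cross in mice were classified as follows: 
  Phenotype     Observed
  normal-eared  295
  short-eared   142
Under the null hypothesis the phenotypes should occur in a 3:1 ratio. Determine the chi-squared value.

The 3:1 ratio has 4 parts, so with N = 437 the expected counts are:
  normal-eared: 437 × 3/4 = 327.75
  short-eared: 437 × 1/4 = 109.25
χ² = Σ (O − E)² / E
  normal-eared: (295 − 327.75)² / 327.75 = 3.2725
  short-eared: (142 − 109.25)² / 109.25 = 9.8175
χ² = 3.2725 + 9.8175 = 13.090

13.090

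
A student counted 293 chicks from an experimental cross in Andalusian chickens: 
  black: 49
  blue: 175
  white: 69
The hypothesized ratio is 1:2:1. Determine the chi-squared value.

Expected counts for N = 293 under a 1:2:1 ratio (total parts = 4):
  black: 293 × 1/4 = 73.25
  blue: 293 × 2/4 = 146.5
  white: 293 × 1/4 = 73.25
χ² = Σ (O − E)² / E
  black: (49 − 73.25)² / 73.25 = 8.0282
  blue: (175 − 146.5)² / 146.5 = 5.5444
  white: (69 − 73.25)² / 73.25 = 0.2466
χ² = 8.0282 + 5.5444 + 0.2466 = 13.8192 ≈ 13.819

13.819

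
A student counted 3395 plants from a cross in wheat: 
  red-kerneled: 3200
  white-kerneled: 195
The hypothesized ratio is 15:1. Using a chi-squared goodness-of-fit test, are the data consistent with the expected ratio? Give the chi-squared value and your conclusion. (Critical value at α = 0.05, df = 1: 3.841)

1.485; consistent

Under the 15:1 hypothesis (Σ ratio = 16, N = 3395):
  red-kerneled: 3395 × 15/16 = 3182.8125
  white-kerneled: 3395 × 1/16 = 212.1875
χ² = Σ (O − E)² / E
  red-kerneled: (3200 − 3182.8125)² / 3182.8125 = 0.0928
  white-kerneled: (195 − 212.1875)² / 212.1875 = 1.3922
χ² = 0.0928 + 1.3922 = 1.485
Degrees of freedom = 2 − 1 = 1; critical value at α = 0.05 is 3.841.
Since 1.485 < 3.841, we fail to reject the null hypothesis — the data are consistent with the 15:1 ratio.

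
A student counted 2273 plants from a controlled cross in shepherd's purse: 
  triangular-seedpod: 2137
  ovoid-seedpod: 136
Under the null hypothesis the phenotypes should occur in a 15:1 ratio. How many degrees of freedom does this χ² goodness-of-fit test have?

A goodness-of-fit test with 2 phenotype classes has df = 2 − 1 = 1.

1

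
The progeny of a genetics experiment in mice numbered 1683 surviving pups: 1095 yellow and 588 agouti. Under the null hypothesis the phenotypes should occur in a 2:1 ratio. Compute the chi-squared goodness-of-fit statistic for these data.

1.949

Expected counts for N = 1683 under a 2:1 ratio (total parts = 3):
  yellow: 1683 × 2/3 = 1122
  agouti: 1683 × 1/3 = 561
χ² = Σ (O − E)² / E
  yellow: (1095 − 1122)² / 1122 = 0.6497
  agouti: (588 − 561)² / 561 = 1.2995
χ² = 0.6497 + 1.2995 = 1.9492 ≈ 1.949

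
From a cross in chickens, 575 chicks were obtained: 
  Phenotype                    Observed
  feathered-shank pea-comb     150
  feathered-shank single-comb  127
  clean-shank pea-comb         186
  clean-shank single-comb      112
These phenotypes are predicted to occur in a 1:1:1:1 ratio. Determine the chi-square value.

21.654

Under the 1:1:1:1 hypothesis (Σ ratio = 4, N = 575):
  feathered-shank pea-comb: 575 × 1/4 = 143.75
  feathered-shank single-comb: 575 × 1/4 = 143.75
  clean-shank pea-comb: 575 × 1/4 = 143.75
  clean-shank single-comb: 575 × 1/4 = 143.75
χ² = Σ (O − E)² / E
  feathered-shank pea-comb: (150 − 143.75)² / 143.75 = 0.2717
  feathered-shank single-comb: (127 − 143.75)² / 143.75 = 1.9517
  clean-shank pea-comb: (186 − 143.75)² / 143.75 = 12.4178
  clean-shank single-comb: (112 − 143.75)² / 143.75 = 7.0126
χ² = 0.2717 + 1.9517 + 12.4178 + 7.0126 = 21.6538 ≈ 21.654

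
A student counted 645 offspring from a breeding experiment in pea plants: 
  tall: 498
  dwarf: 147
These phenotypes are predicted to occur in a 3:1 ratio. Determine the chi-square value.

1.679

Total ratio parts = 4. Expected numbers out of 645:
  tall: 645 × 3/4 = 483.75
  dwarf: 645 × 1/4 = 161.25
χ² = Σ (O − E)² / E
  tall: (498 − 483.75)² / 483.75 = 0.4198
  dwarf: (147 − 161.25)² / 161.25 = 1.2593
χ² = 0.4198 + 1.2593 = 1.6791 ≈ 1.679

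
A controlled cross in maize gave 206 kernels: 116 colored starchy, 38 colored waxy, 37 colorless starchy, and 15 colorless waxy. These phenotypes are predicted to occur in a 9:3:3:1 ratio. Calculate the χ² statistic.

0.429

Expected counts for N = 206 under a 9:3:3:1 ratio (total parts = 16):
  colored starchy: 206 × 9/16 = 115.875
  colored waxy: 206 × 3/16 = 38.625
  colorless starchy: 206 × 3/16 = 38.625
  colorless waxy: 206 × 1/16 = 12.875
χ² = Σ (O − E)² / E
  colored starchy: (116 − 115.875)² / 115.875 = 0.0001
  colored waxy: (38 − 38.625)² / 38.625 = 0.0101
  colorless starchy: (37 − 38.625)² / 38.625 = 0.0684
  colorless waxy: (15 − 12.875)² / 12.875 = 0.3507
χ² = 0.0001 + 0.0101 + 0.0684 + 0.3507 = 0.4293 ≈ 0.429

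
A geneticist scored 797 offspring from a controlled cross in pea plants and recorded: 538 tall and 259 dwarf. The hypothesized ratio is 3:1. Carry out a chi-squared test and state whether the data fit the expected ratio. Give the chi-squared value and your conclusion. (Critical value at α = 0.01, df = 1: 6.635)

Total ratio parts = 4. Expected numbers out of 797:
  tall: 797 × 3/4 = 597.75
  dwarf: 797 × 1/4 = 199.25
χ² = Σ (O − E)² / E
  tall: (538 − 597.75)² / 597.75 = 5.9725
  dwarf: (259 − 199.25)² / 199.25 = 17.9175
χ² = 5.9725 + 17.9175 = 23.890
Degrees of freedom = 2 − 1 = 1; critical value at α = 0.01 is 6.635.
Since 23.890 > 6.635, we reject the null hypothesis — the data do not fit the 3:1 ratio.

23.890; not consistent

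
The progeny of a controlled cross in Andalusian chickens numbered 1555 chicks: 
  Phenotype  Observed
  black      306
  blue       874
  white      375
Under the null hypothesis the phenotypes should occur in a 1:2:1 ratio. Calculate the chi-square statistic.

30.078

Total ratio parts = 4. Expected numbers out of 1555:
  black: 1555 × 1/4 = 388.75
  blue: 1555 × 2/4 = 777.5
  white: 1555 × 1/4 = 388.75
χ² = Σ (O − E)² / E
  black: (306 − 388.75)² / 388.75 = 17.6143
  blue: (874 − 777.5)² / 777.5 = 11.9772
  white: (375 − 388.75)² / 388.75 = 0.4863
χ² = 17.6143 + 11.9772 + 0.4863 = 30.0778 ≈ 30.078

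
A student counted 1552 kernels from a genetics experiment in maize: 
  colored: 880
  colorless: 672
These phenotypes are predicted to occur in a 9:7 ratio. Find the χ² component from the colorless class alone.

0.072

Expected counts for N = 1552 under a 9:7 ratio (total parts = 16):
  colored: 1552 × 9/16 = 873
  colorless: 1552 × 7/16 = 679
Contribution of colorless: (672 − 679)² / 679 = 0.0722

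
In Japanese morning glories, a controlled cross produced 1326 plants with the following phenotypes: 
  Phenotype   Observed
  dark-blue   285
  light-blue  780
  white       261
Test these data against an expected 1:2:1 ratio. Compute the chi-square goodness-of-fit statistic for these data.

42.163

Total ratio parts = 4. Expected numbers out of 1326:
  dark-blue: 1326 × 1/4 = 331.5
  light-blue: 1326 × 2/4 = 663
  white: 1326 × 1/4 = 331.5
χ² = Σ (O − E)² / E
  dark-blue: (285 − 331.5)² / 331.5 = 6.5226
  light-blue: (780 − 663)² / 663 = 20.6471
  white: (261 − 331.5)² / 331.5 = 14.9932
χ² = 6.5226 + 20.6471 + 14.9932 = 42.1629 ≈ 42.163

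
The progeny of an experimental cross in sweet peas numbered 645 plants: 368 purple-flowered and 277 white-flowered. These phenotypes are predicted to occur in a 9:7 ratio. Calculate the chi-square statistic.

The 9:7 ratio has 16 parts, so with N = 645 the expected counts are:
  purple-flowered: 645 × 9/16 = 362.8125
  white-flowered: 645 × 7/16 = 282.1875
χ² = Σ (O − E)² / E
  purple-flowered: (368 − 362.8125)² / 362.8125 = 0.0742
  white-flowered: (277 − 282.1875)² / 282.1875 = 0.0954
χ² = 0.0742 + 0.0954 = 0.1696 ≈ 0.170

0.170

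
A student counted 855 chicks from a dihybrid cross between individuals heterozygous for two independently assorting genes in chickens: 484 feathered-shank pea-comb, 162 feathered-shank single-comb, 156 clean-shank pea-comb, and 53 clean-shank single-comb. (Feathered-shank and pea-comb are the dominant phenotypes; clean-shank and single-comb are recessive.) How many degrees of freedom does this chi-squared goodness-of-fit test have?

A dihybrid F₂ with independent assortment and complete dominance at both loci gives a 9:3:3:1 phenotypic ratio.
A goodness-of-fit test with 4 phenotype classes has df = 4 − 1 = 3.

3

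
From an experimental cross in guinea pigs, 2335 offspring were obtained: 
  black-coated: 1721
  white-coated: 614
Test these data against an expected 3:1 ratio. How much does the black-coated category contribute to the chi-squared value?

Under the 3:1 hypothesis (Σ ratio = 4, N = 2335):
  black-coated: 2335 × 3/4 = 1751.25
  white-coated: 2335 × 1/4 = 583.75
Contribution of black-coated: (1721 − 1751.25)² / 1751.25 = 0.5225

0.523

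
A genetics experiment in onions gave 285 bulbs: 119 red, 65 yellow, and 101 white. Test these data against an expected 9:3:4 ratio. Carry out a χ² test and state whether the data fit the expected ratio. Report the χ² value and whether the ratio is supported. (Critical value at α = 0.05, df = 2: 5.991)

The 9:3:4 ratio has 16 parts, so with N = 285 the expected counts are:
  red: 285 × 9/16 = 160.3125
  yellow: 285 × 3/16 = 53.4375
  white: 285 × 4/16 = 71.25
χ² = Σ (O − E)² / E
  red: (119 − 160.3125)² / 160.3125 = 10.6462
  yellow: (65 − 53.4375)² / 53.4375 = 2.5018
  white: (101 − 71.25)² / 71.25 = 12.4219
χ² = 10.6462 + 2.5018 + 12.4219 = 25.5699 ≈ 25.570
Degrees of freedom = 3 − 1 = 2; critical value at α = 0.05 is 5.991.
Since 25.570 > 5.991, we reject the null hypothesis — the data do not fit the 9:3:4 ratio.

25.570; not consistent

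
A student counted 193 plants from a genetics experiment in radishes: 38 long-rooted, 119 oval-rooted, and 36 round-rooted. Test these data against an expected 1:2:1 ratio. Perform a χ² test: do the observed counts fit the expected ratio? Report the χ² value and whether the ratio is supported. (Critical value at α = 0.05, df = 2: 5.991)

10.534; not consistent

Under the 1:2:1 hypothesis (Σ ratio = 4, N = 193):
  long-rooted: 193 × 1/4 = 48.25
  oval-rooted: 193 × 2/4 = 96.5
  round-rooted: 193 × 1/4 = 48.25
χ² = Σ (O − E)² / E
  long-rooted: (38 − 48.25)² / 48.25 = 2.1775
  oval-rooted: (119 − 96.5)² / 96.5 = 5.2461
  round-rooted: (36 − 48.25)² / 48.25 = 3.1101
χ² = 2.1775 + 5.2461 + 3.1101 = 10.5337 ≈ 10.534
Degrees of freedom = 3 − 1 = 2; critical value at α = 0.05 is 5.991.
Since 10.534 > 5.991, we reject the null hypothesis — the data do not fit the 1:2:1 ratio.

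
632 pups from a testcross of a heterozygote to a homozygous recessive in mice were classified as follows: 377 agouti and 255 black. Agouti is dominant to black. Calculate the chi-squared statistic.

A testcross of a heterozygote (Aa × aa) gives a 1:1 phenotypic ratio.
Total ratio parts = 2. Expected numbers out of 632:
  agouti: 632 × 1/2 = 316
  black: 632 × 1/2 = 316
χ² = Σ (O − E)² / E
  agouti: (377 − 316)² / 316 = 11.7753
  black: (255 − 316)² / 316 = 11.7753
χ² = 11.7753 + 11.7753 = 23.5506 ≈ 23.551

23.551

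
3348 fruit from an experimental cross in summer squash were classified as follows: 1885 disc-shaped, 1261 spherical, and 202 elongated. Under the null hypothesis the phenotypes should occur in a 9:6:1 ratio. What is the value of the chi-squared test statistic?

0.277

The 9:6:1 ratio has 16 parts, so with N = 3348 the expected counts are:
  disc-shaped: 3348 × 9/16 = 1883.25
  spherical: 3348 × 6/16 = 1255.5
  elongated: 3348 × 1/16 = 209.25
χ² = Σ (O − E)² / E
  disc-shaped: (1885 − 1883.25)² / 1883.25 = 0.0016
  spherical: (1261 − 1255.5)² / 1255.5 = 0.0241
  elongated: (202 − 209.25)² / 209.25 = 0.2512
χ² = 0.0016 + 0.0241 + 0.2512 = 0.2769 ≈ 0.277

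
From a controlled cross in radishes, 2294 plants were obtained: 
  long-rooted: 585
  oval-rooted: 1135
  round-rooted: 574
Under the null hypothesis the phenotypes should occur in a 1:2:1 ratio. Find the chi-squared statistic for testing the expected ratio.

0.357

Under the 1:2:1 hypothesis (Σ ratio = 4, N = 2294):
  long-rooted: 2294 × 1/4 = 573.5
  oval-rooted: 2294 × 2/4 = 1147
  round-rooted: 2294 × 1/4 = 573.5
χ² = Σ (O − E)² / E
  long-rooted: (585 − 573.5)² / 573.5 = 0.2306
  oval-rooted: (1135 − 1147)² / 1147 = 0.1255
  round-rooted: (574 − 573.5)² / 573.5 = 0.0004
χ² = 0.2306 + 0.1255 + 0.0004 = 0.3565 ≈ 0.357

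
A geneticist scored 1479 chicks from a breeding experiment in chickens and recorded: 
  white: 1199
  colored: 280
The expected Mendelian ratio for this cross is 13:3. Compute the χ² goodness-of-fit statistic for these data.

The 13:3 ratio has 16 parts, so with N = 1479 the expected counts are:
  white: 1479 × 13/16 = 1201.6875
  colored: 1479 × 3/16 = 277.3125
χ² = Σ (O − E)² / E
  white: (1199 − 1201.6875)² / 1201.6875 = 0.0060
  colored: (280 − 277.3125)² / 277.3125 = 0.0260
χ² = 0.0060 + 0.0260 = 0.032

0.032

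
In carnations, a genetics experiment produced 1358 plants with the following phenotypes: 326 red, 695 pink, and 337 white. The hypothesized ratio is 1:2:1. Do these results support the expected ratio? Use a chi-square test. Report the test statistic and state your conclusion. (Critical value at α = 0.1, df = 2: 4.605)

The 1:2:1 ratio has 4 parts, so with N = 1358 the expected counts are:
  red: 1358 × 1/4 = 339.5
  pink: 1358 × 2/4 = 679
  white: 1358 × 1/4 = 339.5
χ² = Σ (O − E)² / E
  red: (326 − 339.5)² / 339.5 = 0.5368
  pink: (695 − 679)² / 679 = 0.3770
  white: (337 − 339.5)² / 339.5 = 0.0184
χ² = 0.5368 + 0.3770 + 0.0184 = 0.9322 ≈ 0.932
Degrees of freedom = 3 − 1 = 2; critical value at α = 0.1 is 4.605.
Since 0.932 < 4.605, we fail to reject the null hypothesis — the data are consistent with the 1:2:1 ratio.

0.932; consistent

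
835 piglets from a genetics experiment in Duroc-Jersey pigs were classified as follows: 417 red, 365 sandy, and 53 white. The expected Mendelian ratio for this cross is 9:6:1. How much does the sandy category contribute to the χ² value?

8.594

The 9:6:1 ratio has 16 parts, so with N = 835 the expected counts are:
  red: 835 × 9/16 = 469.6875
  sandy: 835 × 6/16 = 313.125
  white: 835 × 1/16 = 52.1875
Contribution of sandy: (365 − 313.125)² / 313.125 = 8.5941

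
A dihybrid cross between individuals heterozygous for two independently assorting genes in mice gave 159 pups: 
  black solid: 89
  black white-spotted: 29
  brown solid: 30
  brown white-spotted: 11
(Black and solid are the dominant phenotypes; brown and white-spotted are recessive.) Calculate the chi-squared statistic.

A dihybrid F₂ with independent assortment and complete dominance at both loci gives a 9:3:3:1 phenotypic ratio.
Total ratio parts = 16. Expected numbers out of 159:
  black solid: 159 × 9/16 = 89.4375
  black white-spotted: 159 × 3/16 = 29.8125
  brown solid: 159 × 3/16 = 29.8125
  brown white-spotted: 159 × 1/16 = 9.9375
χ² = Σ (O − E)² / E
  black solid: (89 − 89.4375)² / 89.4375 = 0.0021
  black white-spotted: (29 − 29.8125)² / 29.8125 = 0.0221
  brown solid: (30 − 29.8125)² / 29.8125 = 0.0012
  brown white-spotted: (11 − 9.9375)² / 9.9375 = 0.1136
χ² = 0.0021 + 0.0221 + 0.0012 + 0.1136 = 0.139

0.139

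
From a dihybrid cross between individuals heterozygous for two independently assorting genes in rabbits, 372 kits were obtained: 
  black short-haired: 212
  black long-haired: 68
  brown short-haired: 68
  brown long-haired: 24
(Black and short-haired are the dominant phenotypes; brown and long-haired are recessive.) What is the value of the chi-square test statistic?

A dihybrid F₂ with independent assortment and complete dominance at both loci gives a 9:3:3:1 phenotypic ratio.
Total ratio parts = 16. Expected numbers out of 372:
  black short-haired: 372 × 9/16 = 209.25
  black long-haired: 372 × 3/16 = 69.75
  brown short-haired: 372 × 3/16 = 69.75
  brown long-haired: 372 × 1/16 = 23.25
χ² = Σ (O − E)² / E
  black short-haired: (212 − 209.25)² / 209.25 = 0.0361
  black long-haired: (68 − 69.75)² / 69.75 = 0.0439
  brown short-haired: (68 − 69.75)² / 69.75 = 0.0439
  brown long-haired: (24 − 23.25)² / 23.25 = 0.0242
χ² = 0.0361 + 0.0439 + 0.0439 + 0.0242 = 0.1481 ≈ 0.148

0.148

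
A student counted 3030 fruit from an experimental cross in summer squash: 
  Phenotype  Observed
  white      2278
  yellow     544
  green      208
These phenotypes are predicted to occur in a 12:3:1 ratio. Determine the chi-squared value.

Under the 12:3:1 hypothesis (Σ ratio = 16, N = 3030):
  white: 3030 × 12/16 = 2272.5
  yellow: 3030 × 3/16 = 568.125
  green: 3030 × 1/16 = 189.375
χ² = Σ (O − E)² / E
  white: (2278 − 2272.5)² / 2272.5 = 0.0133
  yellow: (544 − 568.125)² / 568.125 = 1.0244
  green: (208 − 189.375)² / 189.375 = 1.8318
χ² = 0.0133 + 1.0244 + 1.8318 = 2.8695 ≈ 2.870

2.870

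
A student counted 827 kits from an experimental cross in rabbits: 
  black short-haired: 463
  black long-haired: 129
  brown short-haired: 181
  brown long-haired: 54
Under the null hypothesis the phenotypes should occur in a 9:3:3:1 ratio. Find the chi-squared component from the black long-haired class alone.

4.381

The 9:3:3:1 ratio has 16 parts, so with N = 827 the expected counts are:
  black short-haired: 827 × 9/16 = 465.1875
  black long-haired: 827 × 3/16 = 155.0625
  brown short-haired: 827 × 3/16 = 155.0625
  brown long-haired: 827 × 1/16 = 51.6875
Contribution of black long-haired: (129 − 155.0625)² / 155.0625 = 4.3805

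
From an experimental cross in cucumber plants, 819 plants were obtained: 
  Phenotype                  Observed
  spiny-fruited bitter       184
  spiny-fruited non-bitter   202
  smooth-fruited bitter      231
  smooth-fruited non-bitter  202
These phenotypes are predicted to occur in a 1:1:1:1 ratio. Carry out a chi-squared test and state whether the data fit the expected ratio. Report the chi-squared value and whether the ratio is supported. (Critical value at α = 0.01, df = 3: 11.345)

5.542; consistent

Expected counts for N = 819 under a 1:1:1:1 ratio (total parts = 4):
  spiny-fruited bitter: 819 × 1/4 = 204.75
  spiny-fruited non-bitter: 819 × 1/4 = 204.75
  smooth-fruited bitter: 819 × 1/4 = 204.75
  smooth-fruited non-bitter: 819 × 1/4 = 204.75
χ² = Σ (O − E)² / E
  spiny-fruited bitter: (184 − 204.75)² / 204.75 = 2.1029
  spiny-fruited non-bitter: (202 − 204.75)² / 204.75 = 0.0369
  smooth-fruited bitter: (231 − 204.75)² / 204.75 = 3.3654
  smooth-fruited non-bitter: (202 − 204.75)² / 204.75 = 0.0369
χ² = 2.1029 + 0.0369 + 3.3654 + 0.0369 = 5.5421 ≈ 5.542
Degrees of freedom = 4 − 1 = 3; critical value at α = 0.01 is 11.345.
Since 5.542 < 11.345, we fail to reject the null hypothesis — the data are consistent with the 1:1:1:1 ratio.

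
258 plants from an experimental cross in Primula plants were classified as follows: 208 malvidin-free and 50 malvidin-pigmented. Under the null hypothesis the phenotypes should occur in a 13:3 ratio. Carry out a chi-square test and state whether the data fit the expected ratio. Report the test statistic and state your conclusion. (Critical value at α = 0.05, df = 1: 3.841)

0.067; consistent

Under the 13:3 hypothesis (Σ ratio = 16, N = 258):
  malvidin-free: 258 × 13/16 = 209.625
  malvidin-pigmented: 258 × 3/16 = 48.375
χ² = Σ (O − E)² / E
  malvidin-free: (208 − 209.625)² / 209.625 = 0.0126
  malvidin-pigmented: (50 − 48.375)² / 48.375 = 0.0546
χ² = 0.0126 + 0.0546 = 0.0672 ≈ 0.067
Degrees of freedom = 2 − 1 = 1; critical value at α = 0.05 is 3.841.
Since 0.067 < 3.841, we fail to reject the null hypothesis — the data are consistent with the 13:3 ratio.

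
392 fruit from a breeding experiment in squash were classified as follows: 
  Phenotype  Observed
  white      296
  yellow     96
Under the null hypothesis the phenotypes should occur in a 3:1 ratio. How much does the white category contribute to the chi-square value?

The 3:1 ratio has 4 parts, so with N = 392 the expected counts are:
  white: 392 × 3/4 = 294
  yellow: 392 × 1/4 = 98
Contribution of white: (296 − 294)² / 294 = 0.0136

0.014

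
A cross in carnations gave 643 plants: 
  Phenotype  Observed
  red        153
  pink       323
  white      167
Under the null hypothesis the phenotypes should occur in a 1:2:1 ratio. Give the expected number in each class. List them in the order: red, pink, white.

160.75, 321.5, 160.75

Under the 1:2:1 hypothesis (Σ ratio = 4, N = 643):
  red: 643 × 1/4 = 160.75
  pink: 643 × 2/4 = 321.5
  white: 643 × 1/4 = 160.75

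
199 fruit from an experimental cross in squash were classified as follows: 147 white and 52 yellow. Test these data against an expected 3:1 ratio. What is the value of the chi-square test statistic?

Total ratio parts = 4. Expected numbers out of 199:
  white: 199 × 3/4 = 149.25
  yellow: 199 × 1/4 = 49.75
χ² = Σ (O − E)² / E
  white: (147 − 149.25)² / 149.25 = 0.0339
  yellow: (52 − 49.75)² / 49.75 = 0.1018
χ² = 0.0339 + 0.1018 = 0.1357 ≈ 0.136

0.136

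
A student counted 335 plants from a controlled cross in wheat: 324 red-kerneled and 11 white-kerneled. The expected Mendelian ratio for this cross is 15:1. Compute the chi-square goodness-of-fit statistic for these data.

5.031

Under the 15:1 hypothesis (Σ ratio = 16, N = 335):
  red-kerneled: 335 × 15/16 = 314.0625
  white-kerneled: 335 × 1/16 = 20.9375
χ² = Σ (O − E)² / E
  red-kerneled: (324 − 314.0625)² / 314.0625 = 0.3144
  white-kerneled: (11 − 20.9375)² / 20.9375 = 4.7166
χ² = 0.3144 + 4.7166 = 5.031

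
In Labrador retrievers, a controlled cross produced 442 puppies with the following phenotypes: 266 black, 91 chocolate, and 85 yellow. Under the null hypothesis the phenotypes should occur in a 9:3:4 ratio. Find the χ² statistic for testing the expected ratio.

7.895

Expected counts for N = 442 under a 9:3:4 ratio (total parts = 16):
  black: 442 × 9/16 = 248.625
  chocolate: 442 × 3/16 = 82.875
  yellow: 442 × 4/16 = 110.5
χ² = Σ (O − E)² / E
  black: (266 − 248.625)² / 248.625 = 1.2142
  chocolate: (91 − 82.875)² / 82.875 = 0.7966
  yellow: (85 − 110.5)² / 110.5 = 5.8846
χ² = 1.2142 + 0.7966 + 5.8846 = 7.8954 ≈ 7.895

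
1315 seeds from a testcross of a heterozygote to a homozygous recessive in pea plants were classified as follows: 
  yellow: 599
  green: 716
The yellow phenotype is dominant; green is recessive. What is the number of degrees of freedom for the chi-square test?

1

A testcross of a heterozygote (Aa × aa) gives a 1:1 phenotypic ratio.
A goodness-of-fit test with 2 phenotype classes has df = 2 − 1 = 1.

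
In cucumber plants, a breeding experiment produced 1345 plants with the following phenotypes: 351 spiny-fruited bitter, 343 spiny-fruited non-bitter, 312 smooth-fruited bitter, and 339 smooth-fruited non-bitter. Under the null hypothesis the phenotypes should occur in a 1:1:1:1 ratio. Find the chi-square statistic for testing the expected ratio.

2.554

Under the 1:1:1:1 hypothesis (Σ ratio = 4, N = 1345):
  spiny-fruited bitter: 1345 × 1/4 = 336.25
  spiny-fruited non-bitter: 1345 × 1/4 = 336.25
  smooth-fruited bitter: 1345 × 1/4 = 336.25
  smooth-fruited non-bitter: 1345 × 1/4 = 336.25
χ² = Σ (O − E)² / E
  spiny-fruited bitter: (351 − 336.25)² / 336.25 = 0.6470
  spiny-fruited non-bitter: (343 − 336.25)² / 336.25 = 0.1355
  smooth-fruited bitter: (312 − 336.25)² / 336.25 = 1.7489
  smooth-fruited non-bitter: (339 − 336.25)² / 336.25 = 0.0225
χ² = 0.6470 + 0.1355 + 1.7489 + 0.0225 = 2.5539 ≈ 2.554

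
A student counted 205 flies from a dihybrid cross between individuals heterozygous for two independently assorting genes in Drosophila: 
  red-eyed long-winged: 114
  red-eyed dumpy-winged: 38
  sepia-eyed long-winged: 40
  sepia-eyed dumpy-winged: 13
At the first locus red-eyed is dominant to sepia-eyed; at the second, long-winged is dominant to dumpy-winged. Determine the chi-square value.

A dihybrid F₂ with independent assortment and complete dominance at both loci gives a 9:3:3:1 phenotypic ratio.
Total ratio parts = 16. Expected numbers out of 205:
  red-eyed long-winged: 205 × 9/16 = 115.3125
  red-eyed dumpy-winged: 205 × 3/16 = 38.4375
  sepia-eyed long-winged: 205 × 3/16 = 38.4375
  sepia-eyed dumpy-winged: 205 × 1/16 = 12.8125
χ² = Σ (O − E)² / E
  red-eyed long-winged: (114 − 115.3125)² / 115.3125 = 0.0149
  red-eyed dumpy-winged: (38 − 38.4375)² / 38.4375 = 0.0050
  sepia-eyed long-winged: (40 − 38.4375)² / 38.4375 = 0.0635
  sepia-eyed dumpy-winged: (13 − 12.8125)² / 12.8125 = 0.0027
χ² = 0.0149 + 0.0050 + 0.0635 + 0.0027 = 0.0861 ≈ 0.086

0.086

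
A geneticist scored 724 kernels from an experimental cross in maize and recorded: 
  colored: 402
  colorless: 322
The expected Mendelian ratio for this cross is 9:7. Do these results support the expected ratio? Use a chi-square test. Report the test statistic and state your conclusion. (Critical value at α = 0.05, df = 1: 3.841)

Expected counts for N = 724 under a 9:7 ratio (total parts = 16):
  colored: 724 × 9/16 = 407.25
  colorless: 724 × 7/16 = 316.75
χ² = Σ (O − E)² / E
  colored: (402 − 407.25)² / 407.25 = 0.0677
  colorless: (322 − 316.75)² / 316.75 = 0.0870
χ² = 0.0677 + 0.0870 = 0.1547 ≈ 0.155
Degrees of freedom = 2 − 1 = 1; critical value at α = 0.05 is 3.841.
Since 0.155 < 3.841, we fail to reject the null hypothesis — the data are consistent with the 9:7 ratio.

0.155; consistent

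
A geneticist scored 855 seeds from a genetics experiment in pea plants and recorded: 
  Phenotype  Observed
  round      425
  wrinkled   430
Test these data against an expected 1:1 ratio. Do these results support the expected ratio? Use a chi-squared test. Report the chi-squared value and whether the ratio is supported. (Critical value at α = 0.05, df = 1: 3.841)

0.029; consistent

Under the 1:1 hypothesis (Σ ratio = 2, N = 855):
  round: 855 × 1/2 = 427.5
  wrinkled: 855 × 1/2 = 427.5
χ² = Σ (O − E)² / E
  round: (425 − 427.5)² / 427.5 = 0.0146
  wrinkled: (430 − 427.5)² / 427.5 = 0.0146
χ² = 0.0146 + 0.0146 = 0.0292 ≈ 0.029
Degrees of freedom = 2 − 1 = 1; critical value at α = 0.05 is 3.841.
Since 0.029 < 3.841, we fail to reject the null hypothesis — the data are consistent with the 1:1 ratio.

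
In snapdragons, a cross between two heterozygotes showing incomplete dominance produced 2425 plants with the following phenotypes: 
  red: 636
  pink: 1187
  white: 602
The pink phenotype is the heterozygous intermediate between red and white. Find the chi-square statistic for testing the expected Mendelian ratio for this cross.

2.026

With incomplete dominance, a heterozygote × heterozygote cross gives a 1:2:1 phenotypic ratio.
Total ratio parts = 4. Expected numbers out of 2425:
  red: 2425 × 1/4 = 606.25
  pink: 2425 × 2/4 = 1212.5
  white: 2425 × 1/4 = 606.25
χ² = Σ (O − E)² / E
  red: (636 − 606.25)² / 606.25 = 1.4599
  pink: (1187 − 1212.5)² / 1212.5 = 0.5363
  white: (602 − 606.25)² / 606.25 = 0.0298
χ² = 1.4599 + 0.5363 + 0.0298 = 2.026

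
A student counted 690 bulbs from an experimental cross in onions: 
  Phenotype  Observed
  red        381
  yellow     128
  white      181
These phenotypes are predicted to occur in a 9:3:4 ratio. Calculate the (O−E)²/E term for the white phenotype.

0.419

Total ratio parts = 16. Expected numbers out of 690:
  red: 690 × 9/16 = 388.125
  yellow: 690 × 3/16 = 129.375
  white: 690 × 4/16 = 172.5
Contribution of white: (181 − 172.5)² / 172.5 = 0.4188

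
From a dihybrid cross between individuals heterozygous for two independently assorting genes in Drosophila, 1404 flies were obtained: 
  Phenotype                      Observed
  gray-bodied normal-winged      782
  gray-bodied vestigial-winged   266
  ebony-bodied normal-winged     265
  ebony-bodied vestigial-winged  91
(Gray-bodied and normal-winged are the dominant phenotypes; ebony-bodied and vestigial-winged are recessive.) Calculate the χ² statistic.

A dihybrid F₂ with independent assortment and complete dominance at both loci gives a 9:3:3:1 phenotypic ratio.
The 9:3:3:1 ratio has 16 parts, so with N = 1404 the expected counts are:
  gray-bodied normal-winged: 1404 × 9/16 = 789.75
  gray-bodied vestigial-winged: 1404 × 3/16 = 263.25
  ebony-bodied normal-winged: 1404 × 3/16 = 263.25
  ebony-bodied vestigial-winged: 1404 × 1/16 = 87.75
χ² = Σ (O − E)² / E
  gray-bodied normal-winged: (782 − 789.75)² / 789.75 = 0.0761
  gray-bodied vestigial-winged: (266 − 263.25)² / 263.25 = 0.0287
  ebony-bodied normal-winged: (265 − 263.25)² / 263.25 = 0.0116
  ebony-bodied vestigial-winged: (91 − 87.75)² / 87.75 = 0.1204
χ² = 0.0761 + 0.0287 + 0.0116 + 0.1204 = 0.2368 ≈ 0.237

0.237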